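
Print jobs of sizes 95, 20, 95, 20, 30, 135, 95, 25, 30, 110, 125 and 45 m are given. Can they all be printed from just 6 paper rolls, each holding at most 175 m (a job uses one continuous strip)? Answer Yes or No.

Yes

A valid assignment using 6 paper rolls:
  roll 1: 135 + 30 = 165
  roll 2: 125 + 45 = 170
  roll 3: 110 + 30 + 25 = 165
  roll 4: 95 + 20 + 20 = 135
  roll 5: 95 = 95
  roll 6: 95 = 95
Every load is within 175 m, so 6 paper rolls suffice.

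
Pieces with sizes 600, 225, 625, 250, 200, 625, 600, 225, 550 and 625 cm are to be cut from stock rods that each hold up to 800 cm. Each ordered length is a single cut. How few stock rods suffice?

7

Total = 625 + 625 + 625 + 600 + 600 + 550 + 250 + 225 + 225 + 200 = 4525 cm.
Lower bound: ⌈4525/800⌉ = 6 stock rods.
A packing using 7 stock rods:
  stock rod 1: 625 = 625
  stock rod 2: 625 = 625
  stock rod 3: 625 = 625
  stock rod 4: 600 + 200 = 800
  stock rod 5: 600 = 600
  stock rod 6: 550 + 250 = 800
  stock rod 7: 225 + 225 = 450
No arrangement into 6 stock rods stays within capacity, so 7 is optimal.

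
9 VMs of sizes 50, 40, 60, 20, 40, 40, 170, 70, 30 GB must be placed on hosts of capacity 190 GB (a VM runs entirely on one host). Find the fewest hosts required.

3

Total = 170 + 70 + 60 + 50 + 40 + 40 + 40 + 30 + 20 = 520 GB.
Lower bound: ⌈520/190⌉ = 3 hosts.
A packing using 3 hosts:
  host 1: 170 + 20 = 190
  host 2: 70 + 60 + 50 = 180
  host 3: 40 + 40 + 40 + 30 = 150
This matches the lower bound, so 3 is optimal.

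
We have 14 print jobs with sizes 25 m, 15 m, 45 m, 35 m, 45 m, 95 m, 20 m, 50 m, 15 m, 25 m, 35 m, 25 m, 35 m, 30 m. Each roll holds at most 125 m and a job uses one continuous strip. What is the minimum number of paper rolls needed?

4

Total = 95 + 50 + 45 + 45 + 35 + 35 + 35 + 30 + 25 + 25 + 25 + 20 + 15 + 15 = 495 m.
Lower bound: ⌈495/125⌉ = 4 paper rolls.
A packing using 4 paper rolls:
  roll 1: 95 + 30 = 125
  roll 2: 50 + 45 + 25 = 120
  roll 3: 45 + 35 + 25 + 20 = 125
  roll 4: 35 + 35 + 25 + 15 + 15 = 125
This matches the lower bound, so 4 is optimal.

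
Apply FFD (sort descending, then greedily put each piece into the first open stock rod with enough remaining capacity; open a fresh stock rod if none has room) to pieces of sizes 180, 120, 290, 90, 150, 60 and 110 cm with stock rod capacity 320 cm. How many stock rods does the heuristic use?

4

Sorted descending: 290, 180, 150, 120, 110, 90, 60.
  290 → stock rod 1 (new)  [load 290/320]
  180 → stock rod 2 (new)  [load 180/320]
  150 → stock rod 3 (new)  [load 150/320]
  120 → stock rod 2  [load 300/320]
  110 → stock rod 3  [load 260/320]
  90 → stock rod 4 (new)  [load 90/320]
  60 → stock rod 3  [load 320/320]
4 stock rods opened.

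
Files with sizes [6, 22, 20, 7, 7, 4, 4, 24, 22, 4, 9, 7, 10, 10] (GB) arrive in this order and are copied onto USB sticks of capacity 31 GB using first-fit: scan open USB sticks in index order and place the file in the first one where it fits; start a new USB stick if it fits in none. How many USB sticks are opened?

  6 → USB stick 1 (new)  [load 6/31]
  22 → USB stick 1  [load 28/31]
  20 → USB stick 2 (new)  [load 20/31]
  7 → USB stick 2  [load 27/31]
  7 → USB stick 3 (new)  [load 7/31]
  4 → USB stick 2  [load 31/31]
  4 → USB stick 3  [load 11/31]
  24 → USB stick 4 (new)  [load 24/31]
  22 → USB stick 5 (new)  [load 22/31]
  4 → USB stick 3  [load 15/31]
  9 → USB stick 3  [load 24/31]
  7 → USB stick 3  [load 31/31]
  10 → USB stick 6 (new)  [load 10/31]
  10 → USB stick 6  [load 20/31]
6 USB sticks opened.

6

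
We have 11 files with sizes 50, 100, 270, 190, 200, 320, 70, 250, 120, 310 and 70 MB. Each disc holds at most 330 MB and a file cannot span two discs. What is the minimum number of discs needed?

7

Total = 320 + 310 + 270 + 250 + 200 + 190 + 120 + 100 + 70 + 70 + 50 = 1950 MB.
Lower bound: ⌈1950/330⌉ = 6 discs.
A packing using 7 discs:
  disc 1: 320 = 320
  disc 2: 310 = 310
  disc 3: 270 + 50 = 320
  disc 4: 250 + 70 = 320
  disc 5: 200 + 120 = 320
  disc 6: 190 + 100 = 290
  disc 7: 70 = 70
No arrangement into 6 discs stays within capacity, so 7 is optimal.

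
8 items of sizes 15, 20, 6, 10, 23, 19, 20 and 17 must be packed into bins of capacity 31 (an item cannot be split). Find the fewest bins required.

6

Total = 23 + 20 + 20 + 19 + 17 + 15 + 10 + 6 = 130.
Lower bound: ⌈130/31⌉ = 5 bins.
A packing using 6 bins:
  bin 1: 23 + 6 = 29
  bin 2: 20 + 10 = 30
  bin 3: 20 = 20
  bin 4: 19 = 19
  bin 5: 17 = 17
  bin 6: 15 = 15
No arrangement into 5 bins stays within capacity, so 6 is optimal.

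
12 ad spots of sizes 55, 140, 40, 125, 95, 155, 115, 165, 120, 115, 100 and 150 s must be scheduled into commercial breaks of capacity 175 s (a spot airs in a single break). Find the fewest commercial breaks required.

Total = 165 + 155 + 150 + 140 + 125 + 120 + 115 + 115 + 100 + 95 + 55 + 40 = 1375 s.
Lower bound: ⌈1375/175⌉ = 8 commercial breaks.
Also, 10 ad spots each exceed 175/2 s, and no two of those can share a break, so at least 10 commercial breaks are needed.
A packing using 10 commercial breaks:
  break 1: 165 = 165
  break 2: 155 = 155
  break 3: 150 = 150
  break 4: 140 = 140
  break 5: 125 + 40 = 165
  break 6: 120 + 55 = 175
  break 7: 115 = 115
  break 8: 115 = 115
  break 9: 100 = 100
  break 10: 95 = 95
This matches the lower bound, so 10 is optimal.

10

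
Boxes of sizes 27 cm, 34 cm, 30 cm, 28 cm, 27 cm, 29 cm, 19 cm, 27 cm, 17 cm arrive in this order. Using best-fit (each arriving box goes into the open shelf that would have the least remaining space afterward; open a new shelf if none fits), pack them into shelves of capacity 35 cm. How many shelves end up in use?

9

  27 → shelf 1 (new)  [load 27/35]
  34 → shelf 2 (new)  [load 34/35]
  30 → shelf 3 (new)  [load 30/35]
  28 → shelf 4 (new)  [load 28/35]
  27 → shelf 5 (new)  [load 27/35]
  29 → shelf 6 (new)  [load 29/35]
  19 → shelf 7 (new)  [load 19/35]
  27 → shelf 8 (new)  [load 27/35]
  17 → shelf 9 (new)  [load 17/35]
9 shelves opened.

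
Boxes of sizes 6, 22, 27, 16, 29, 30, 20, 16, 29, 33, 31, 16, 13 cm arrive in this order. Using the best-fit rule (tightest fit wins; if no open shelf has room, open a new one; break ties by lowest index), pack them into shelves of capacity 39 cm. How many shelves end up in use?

10

  6 → shelf 1 (new)  [load 6/39]
  22 → shelf 1  [load 28/39]
  27 → shelf 2 (new)  [load 27/39]
  16 → shelf 3 (new)  [load 16/39]
  29 → shelf 4 (new)  [load 29/39]
  30 → shelf 5 (new)  [load 30/39]
  20 → shelf 3  [load 36/39]
  16 → shelf 6 (new)  [load 16/39]
  29 → shelf 7 (new)  [load 29/39]
  33 → shelf 8 (new)  [load 33/39]
  31 → shelf 9 (new)  [load 31/39]
  16 → shelf 6  [load 32/39]
  13 → shelf 10 (new)  [load 13/39]
10 shelves opened.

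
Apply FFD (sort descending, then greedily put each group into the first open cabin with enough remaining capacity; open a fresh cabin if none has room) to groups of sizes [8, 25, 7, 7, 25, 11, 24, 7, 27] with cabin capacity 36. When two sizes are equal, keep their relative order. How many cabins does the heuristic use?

Sorted descending: 27, 25, 25, 24, 11, 8, 7, 7, 7.
  27 → cabin 1 (new)  [load 27/36]
  25 → cabin 2 (new)  [load 25/36]
  25 → cabin 3 (new)  [load 25/36]
  24 → cabin 4 (new)  [load 24/36]
  11 → cabin 2  [load 36/36]
  8 → cabin 1  [load 35/36]
  7 → cabin 3  [load 32/36]
  7 → cabin 4  [load 31/36]
  7 → cabin 5 (new)  [load 7/36]
5 cabins opened.

5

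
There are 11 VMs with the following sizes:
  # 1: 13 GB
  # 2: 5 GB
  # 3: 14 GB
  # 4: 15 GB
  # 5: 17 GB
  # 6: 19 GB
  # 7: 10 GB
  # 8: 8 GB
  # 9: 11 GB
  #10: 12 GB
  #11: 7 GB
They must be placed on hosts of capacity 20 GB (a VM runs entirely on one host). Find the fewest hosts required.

Total = 19 + 17 + 15 + 14 + 13 + 12 + 11 + 10 + 8 + 7 + 5 = 131 GB.
Lower bound: ⌈131/20⌉ = 7 hosts.
A packing using 8 hosts:
  host 1: 19 = 19
  host 2: 17 = 17
  host 3: 15 + 5 = 20
  host 4: 14 = 14
  host 5: 13 + 7 = 20
  host 6: 12 + 8 = 20
  host 7: 11 = 11
  host 8: 10 = 10
No arrangement into 7 hosts stays within capacity, so 8 is optimal.

8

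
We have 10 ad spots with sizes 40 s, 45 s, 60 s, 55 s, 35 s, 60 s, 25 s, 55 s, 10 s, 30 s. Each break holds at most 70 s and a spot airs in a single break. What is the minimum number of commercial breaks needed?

7

Total = 60 + 60 + 55 + 55 + 45 + 40 + 35 + 30 + 25 + 10 = 415 s.
Lower bound: ⌈415/70⌉ = 6 commercial breaks.
A packing using 7 commercial breaks:
  break 1: 60 + 10 = 70
  break 2: 60 = 60
  break 3: 55 = 55
  break 4: 55 = 55
  break 5: 45 + 25 = 70
  break 6: 40 + 30 = 70
  break 7: 35 = 35
No arrangement into 6 commercial breaks stays within capacity, so 7 is optimal.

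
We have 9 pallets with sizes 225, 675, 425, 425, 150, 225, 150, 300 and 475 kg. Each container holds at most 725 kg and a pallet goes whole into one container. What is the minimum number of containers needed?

Total = 675 + 475 + 425 + 425 + 300 + 225 + 225 + 150 + 150 = 3050 kg.
Lower bound: ⌈3050/725⌉ = 5 containers.
A packing using 5 containers:
  container 1: 675 = 675
  container 2: 475 + 225 = 700
  container 3: 425 + 300 = 725
  container 4: 425 + 225 = 650
  container 5: 150 + 150 = 300
This matches the lower bound, so 5 is optimal.

5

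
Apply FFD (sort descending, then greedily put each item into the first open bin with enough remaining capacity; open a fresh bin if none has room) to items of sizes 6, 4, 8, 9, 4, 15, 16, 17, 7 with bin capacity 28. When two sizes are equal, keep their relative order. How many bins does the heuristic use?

4

Sorted descending: 17, 16, 15, 9, 8, 7, 6, 4, 4.
  17 → bin 1 (new)  [load 17/28]
  16 → bin 2 (new)  [load 16/28]
  15 → bin 3 (new)  [load 15/28]
  9 → bin 1  [load 26/28]
  8 → bin 2  [load 24/28]
  7 → bin 3  [load 22/28]
  6 → bin 3  [load 28/28]
  4 → bin 2  [load 28/28]
  4 → bin 4 (new)  [load 4/28]
4 bins opened.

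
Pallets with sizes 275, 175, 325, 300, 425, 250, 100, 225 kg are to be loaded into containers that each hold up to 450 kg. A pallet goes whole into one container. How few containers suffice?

6

Total = 425 + 325 + 300 + 275 + 250 + 225 + 175 + 100 = 2075 kg.
Lower bound: ⌈2075/450⌉ = 5 containers.
A packing using 6 containers:
  container 1: 425 = 425
  container 2: 325 + 100 = 425
  container 3: 300 = 300
  container 4: 275 + 175 = 450
  container 5: 250 = 250
  container 6: 225 = 225
No arrangement into 5 containers stays within capacity, so 6 is optimal.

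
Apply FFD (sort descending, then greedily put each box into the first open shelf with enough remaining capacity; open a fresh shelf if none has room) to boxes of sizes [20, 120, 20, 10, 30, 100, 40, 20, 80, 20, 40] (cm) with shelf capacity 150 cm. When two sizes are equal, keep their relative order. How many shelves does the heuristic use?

Sorted descending: 120, 100, 80, 40, 40, 30, 20, 20, 20, 20, 10.
  120 → shelf 1 (new)  [load 120/150]
  100 → shelf 2 (new)  [load 100/150]
  80 → shelf 3 (new)  [load 80/150]
  40 → shelf 2  [load 140/150]
  40 → shelf 3  [load 120/150]
  30 → shelf 1  [load 150/150]
  20 → shelf 3  [load 140/150]
  20 → shelf 4 (new)  [load 20/150]
  20 → shelf 4  [load 40/150]
  20 → shelf 4  [load 60/150]
  10 → shelf 2  [load 150/150]
4 shelves opened.

4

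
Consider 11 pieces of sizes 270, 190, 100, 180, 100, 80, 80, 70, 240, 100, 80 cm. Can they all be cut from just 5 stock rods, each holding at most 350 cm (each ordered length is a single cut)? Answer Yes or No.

Yes

A valid assignment using 5 stock rods:
  stock rod 1: 270 + 80 = 350
  stock rod 2: 240 + 100 = 340
  stock rod 3: 190 + 100 = 290
  stock rod 4: 180 + 100 + 70 = 350
  stock rod 5: 80 + 80 = 160
Every load is within 350 cm, so 5 stock rods suffice.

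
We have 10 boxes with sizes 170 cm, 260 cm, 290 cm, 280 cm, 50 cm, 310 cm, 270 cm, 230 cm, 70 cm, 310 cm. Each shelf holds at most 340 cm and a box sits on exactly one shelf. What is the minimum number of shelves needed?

Total = 310 + 310 + 290 + 280 + 270 + 260 + 230 + 170 + 70 + 50 = 2240 cm.
Lower bound: ⌈2240/340⌉ = 7 shelves.
A packing using 8 shelves:
  shelf 1: 310 = 310
  shelf 2: 310 = 310
  shelf 3: 290 + 50 = 340
  shelf 4: 280 = 280
  shelf 5: 270 + 70 = 340
  shelf 6: 260 = 260
  shelf 7: 230 = 230
  shelf 8: 170 = 170
No arrangement into 7 shelves stays within capacity, so 8 is optimal.

8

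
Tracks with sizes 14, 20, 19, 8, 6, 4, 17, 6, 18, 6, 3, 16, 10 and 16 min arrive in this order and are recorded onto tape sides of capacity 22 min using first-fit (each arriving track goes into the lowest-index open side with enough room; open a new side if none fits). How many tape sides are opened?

  14 → side 1 (new)  [load 14/22]
  20 → side 2 (new)  [load 20/22]
  19 → side 3 (new)  [load 19/22]
  8 → side 1  [load 22/22]
  6 → side 4 (new)  [load 6/22]
  4 → side 4  [load 10/22]
  17 → side 5 (new)  [load 17/22]
  6 → side 4  [load 16/22]
  18 → side 6 (new)  [load 18/22]
  6 → side 4  [load 22/22]
  3 → side 3  [load 22/22]
  16 → side 7 (new)  [load 16/22]
  10 → side 8 (new)  [load 10/22]
  16 → side 9 (new)  [load 16/22]
9 tape sides opened.

9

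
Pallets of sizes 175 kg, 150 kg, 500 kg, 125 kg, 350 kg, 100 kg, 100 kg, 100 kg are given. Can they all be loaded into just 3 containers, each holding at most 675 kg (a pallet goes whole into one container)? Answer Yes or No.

A valid assignment using 3 containers:
  container 1: 500 + 175 = 675
  container 2: 350 + 150 + 125 = 625
  container 3: 100 + 100 + 100 = 300
Every load is within 675 kg, so 3 containers suffice.

Yes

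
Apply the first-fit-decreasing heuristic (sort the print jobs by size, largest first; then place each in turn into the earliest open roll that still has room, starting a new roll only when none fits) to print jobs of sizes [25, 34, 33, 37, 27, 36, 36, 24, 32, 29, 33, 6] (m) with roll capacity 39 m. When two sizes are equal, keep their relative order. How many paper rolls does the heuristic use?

11

Sorted descending: 37, 36, 36, 34, 33, 33, 32, 29, 27, 25, 24, 6.
  37 → roll 1 (new)  [load 37/39]
  36 → roll 2 (new)  [load 36/39]
  36 → roll 3 (new)  [load 36/39]
  34 → roll 4 (new)  [load 34/39]
  33 → roll 5 (new)  [load 33/39]
  33 → roll 6 (new)  [load 33/39]
  32 → roll 7 (new)  [load 32/39]
  29 → roll 8 (new)  [load 29/39]
  27 → roll 9 (new)  [load 27/39]
  25 → roll 10 (new)  [load 25/39]
  24 → roll 11 (new)  [load 24/39]
  6 → roll 5  [load 39/39]
11 paper rolls opened.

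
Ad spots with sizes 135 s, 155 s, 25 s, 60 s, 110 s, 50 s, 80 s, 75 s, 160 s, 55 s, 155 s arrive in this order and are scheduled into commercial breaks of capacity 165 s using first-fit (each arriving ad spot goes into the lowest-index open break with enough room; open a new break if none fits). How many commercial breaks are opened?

  135 → break 1 (new)  [load 135/165]
  155 → break 2 (new)  [load 155/165]
  25 → break 1  [load 160/165]
  60 → break 3 (new)  [load 60/165]
  110 → break 4 (new)  [load 110/165]
  50 → break 3  [load 110/165]
  80 → break 5 (new)  [load 80/165]
  75 → break 5  [load 155/165]
  160 → break 6 (new)  [load 160/165]
  55 → break 3  [load 165/165]
  155 → break 7 (new)  [load 155/165]
7 commercial breaks opened.

7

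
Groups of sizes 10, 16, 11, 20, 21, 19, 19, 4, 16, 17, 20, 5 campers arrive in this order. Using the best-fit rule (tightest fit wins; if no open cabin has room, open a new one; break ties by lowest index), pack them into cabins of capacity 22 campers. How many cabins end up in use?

  10 → cabin 1 (new)  [load 10/22]
  16 → cabin 2 (new)  [load 16/22]
  11 → cabin 1  [load 21/22]
  20 → cabin 3 (new)  [load 20/22]
  21 → cabin 4 (new)  [load 21/22]
  19 → cabin 5 (new)  [load 19/22]
  19 → cabin 6 (new)  [load 19/22]
  4 → cabin 2  [load 20/22]
  16 → cabin 7 (new)  [load 16/22]
  17 → cabin 8 (new)  [load 17/22]
  20 → cabin 9 (new)  [load 20/22]
  5 → cabin 8  [load 22/22]
9 cabins opened.

9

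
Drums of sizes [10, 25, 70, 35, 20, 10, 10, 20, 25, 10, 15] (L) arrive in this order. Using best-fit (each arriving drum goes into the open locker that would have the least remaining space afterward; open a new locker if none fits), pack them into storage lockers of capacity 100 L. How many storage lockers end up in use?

  10 → locker 1 (new)  [load 10/100]
  25 → locker 1  [load 35/100]
  70 → locker 2 (new)  [load 70/100]
  35 → locker 1  [load 70/100]
  20 → locker 1  [load 90/100]
  10 → locker 1  [load 100/100]
  10 → locker 2  [load 80/100]
  20 → locker 2  [load 100/100]
  25 → locker 3 (new)  [load 25/100]
  10 → locker 3  [load 35/100]
  15 → locker 3  [load 50/100]
3 storage lockers opened.

3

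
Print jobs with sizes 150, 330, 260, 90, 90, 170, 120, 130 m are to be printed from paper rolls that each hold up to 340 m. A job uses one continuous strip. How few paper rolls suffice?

5

Total = 330 + 260 + 170 + 150 + 130 + 120 + 90 + 90 = 1340 m.
Lower bound: ⌈1340/340⌉ = 4 paper rolls.
A packing using 5 paper rolls:
  roll 1: 330 = 330
  roll 2: 260 = 260
  roll 3: 170 + 150 = 320
  roll 4: 130 + 120 + 90 = 340
  roll 5: 90 = 90
No arrangement into 4 paper rolls stays within capacity, so 5 is optimal.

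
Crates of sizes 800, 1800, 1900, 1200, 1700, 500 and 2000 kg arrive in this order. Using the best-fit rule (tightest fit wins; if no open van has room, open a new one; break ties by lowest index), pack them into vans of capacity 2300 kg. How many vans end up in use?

  800 → van 1 (new)  [load 800/2300]
  1800 → van 2 (new)  [load 1800/2300]
  1900 → van 3 (new)  [load 1900/2300]
  1200 → van 1  [load 2000/2300]
  1700 → van 4 (new)  [load 1700/2300]
  500 → van 2  [load 2300/2300]
  2000 → van 5 (new)  [load 2000/2300]
5 vans opened.

5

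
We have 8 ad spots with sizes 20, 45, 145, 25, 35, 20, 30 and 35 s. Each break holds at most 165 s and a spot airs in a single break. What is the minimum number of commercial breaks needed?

Total = 145 + 45 + 35 + 35 + 30 + 25 + 20 + 20 = 355 s.
Lower bound: ⌈355/165⌉ = 3 commercial breaks.
A packing using 3 commercial breaks:
  break 1: 145 + 20 = 165
  break 2: 45 + 35 + 35 + 30 + 20 = 165
  break 3: 25 = 25
This matches the lower bound, so 3 is optimal.

3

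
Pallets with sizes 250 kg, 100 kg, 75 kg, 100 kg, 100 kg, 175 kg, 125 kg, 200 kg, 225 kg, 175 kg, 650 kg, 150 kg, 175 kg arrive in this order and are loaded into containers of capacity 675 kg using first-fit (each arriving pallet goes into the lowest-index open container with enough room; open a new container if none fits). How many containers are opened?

4

  250 → container 1 (new)  [load 250/675]
  100 → container 1  [load 350/675]
  75 → container 1  [load 425/675]
  100 → container 1  [load 525/675]
  100 → container 1  [load 625/675]
  175 → container 2 (new)  [load 175/675]
  125 → container 2  [load 300/675]
  200 → container 2  [load 500/675]
  225 → container 3 (new)  [load 225/675]
  175 → container 2  [load 675/675]
  650 → container 4 (new)  [load 650/675]
  150 → container 3  [load 375/675]
  175 → container 3  [load 550/675]
4 containers opened.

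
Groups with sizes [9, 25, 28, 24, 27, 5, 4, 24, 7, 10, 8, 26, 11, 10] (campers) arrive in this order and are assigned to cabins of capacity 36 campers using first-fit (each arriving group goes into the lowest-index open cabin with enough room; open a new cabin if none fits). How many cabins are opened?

7

  9 → cabin 1 (new)  [load 9/36]
  25 → cabin 1  [load 34/36]
  28 → cabin 2 (new)  [load 28/36]
  24 → cabin 3 (new)  [load 24/36]
  27 → cabin 4 (new)  [load 27/36]
  5 → cabin 2  [load 33/36]
  4 → cabin 3  [load 28/36]
  24 → cabin 5 (new)  [load 24/36]
  7 → cabin 3  [load 35/36]
  10 → cabin 5  [load 34/36]
  8 → cabin 4  [load 35/36]
  26 → cabin 6 (new)  [load 26/36]
  11 → cabin 7 (new)  [load 11/36]
  10 → cabin 6  [load 36/36]
7 cabins opened.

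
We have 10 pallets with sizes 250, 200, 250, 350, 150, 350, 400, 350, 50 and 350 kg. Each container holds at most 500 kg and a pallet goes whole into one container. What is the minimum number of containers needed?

7

Total = 400 + 350 + 350 + 350 + 350 + 250 + 250 + 200 + 150 + 50 = 2700 kg.
Lower bound: ⌈2700/500⌉ = 6 containers.
A packing using 7 containers:
  container 1: 400 + 50 = 450
  container 2: 350 + 150 = 500
  container 3: 350 = 350
  container 4: 350 = 350
  container 5: 350 = 350
  container 6: 250 + 250 = 500
  container 7: 200 = 200
No arrangement into 6 containers stays within capacity, so 7 is optimal.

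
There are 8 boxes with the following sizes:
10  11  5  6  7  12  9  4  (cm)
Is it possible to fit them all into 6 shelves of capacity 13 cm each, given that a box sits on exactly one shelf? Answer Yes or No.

A valid assignment using 6 shelves:
  shelf 1: 12 = 12
  shelf 2: 11 = 11
  shelf 3: 10 = 10
  shelf 4: 9 + 4 = 13
  shelf 5: 7 + 6 = 13
  shelf 6: 5 = 5
Every load is within 13 cm, so 6 shelves suffice.

Yes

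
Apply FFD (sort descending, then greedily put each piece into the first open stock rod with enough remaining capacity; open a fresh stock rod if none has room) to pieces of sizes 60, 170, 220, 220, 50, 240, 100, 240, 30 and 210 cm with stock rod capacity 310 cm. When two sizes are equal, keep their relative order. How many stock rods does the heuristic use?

Sorted descending: 240, 240, 220, 220, 210, 170, 100, 60, 50, 30.
  240 → stock rod 1 (new)  [load 240/310]
  240 → stock rod 2 (new)  [load 240/310]
  220 → stock rod 3 (new)  [load 220/310]
  220 → stock rod 4 (new)  [load 220/310]
  210 → stock rod 5 (new)  [load 210/310]
  170 → stock rod 6 (new)  [load 170/310]
  100 → stock rod 5  [load 310/310]
  60 → stock rod 1  [load 300/310]
  50 → stock rod 2  [load 290/310]
  30 → stock rod 3  [load 250/310]
6 stock rods opened.

6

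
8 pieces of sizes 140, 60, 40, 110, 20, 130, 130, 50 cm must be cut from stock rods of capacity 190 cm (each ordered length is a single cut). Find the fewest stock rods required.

4

Total = 140 + 130 + 130 + 110 + 60 + 50 + 40 + 20 = 680 cm.
Lower bound: ⌈680/190⌉ = 4 stock rods.
A packing using 4 stock rods:
  stock rod 1: 140 + 50 = 190
  stock rod 2: 130 + 60 = 190
  stock rod 3: 130 + 40 + 20 = 190
  stock rod 4: 110 = 110
This matches the lower bound, so 4 is optimal.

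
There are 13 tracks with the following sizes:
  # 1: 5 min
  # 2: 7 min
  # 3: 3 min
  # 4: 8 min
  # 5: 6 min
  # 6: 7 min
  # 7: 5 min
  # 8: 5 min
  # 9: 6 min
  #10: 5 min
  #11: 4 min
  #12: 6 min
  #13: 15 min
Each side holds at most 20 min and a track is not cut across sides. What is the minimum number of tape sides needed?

5

Total = 15 + 8 + 7 + 7 + 6 + 6 + 6 + 5 + 5 + 5 + 5 + 4 + 3 = 82 min.
Lower bound: ⌈82/20⌉ = 5 tape sides.
A packing using 5 tape sides:
  side 1: 15 + 5 = 20
  side 2: 8 + 7 + 5 = 20
  side 3: 7 + 6 + 6 = 19
  side 4: 6 + 5 + 5 + 4 = 20
  side 5: 3 = 3
This matches the lower bound, so 5 is optimal.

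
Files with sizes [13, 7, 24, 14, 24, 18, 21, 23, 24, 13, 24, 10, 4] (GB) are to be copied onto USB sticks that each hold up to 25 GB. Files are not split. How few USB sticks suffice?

10

Total = 24 + 24 + 24 + 24 + 23 + 21 + 18 + 14 + 13 + 13 + 10 + 7 + 4 = 219 GB.
Lower bound: ⌈219/25⌉ = 9 USB sticks.
Also, 10 files each exceed 25/2 GB, and no two of those can share a USB stick, so at least 10 USB sticks are needed.
A packing using 10 USB sticks:
  USB stick 1: 24 = 24
  USB stick 2: 24 = 24
  USB stick 3: 24 = 24
  USB stick 4: 24 = 24
  USB stick 5: 23 = 23
  USB stick 6: 21 + 4 = 25
  USB stick 7: 18 + 7 = 25
  USB stick 8: 14 + 10 = 24
  USB stick 9: 13 = 13
  USB stick 10: 13 = 13
This matches the lower bound, so 10 is optimal.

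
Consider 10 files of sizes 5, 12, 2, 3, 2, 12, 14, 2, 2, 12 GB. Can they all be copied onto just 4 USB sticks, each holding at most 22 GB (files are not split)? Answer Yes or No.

A valid assignment using 4 USB sticks:
  USB stick 1: 14 + 5 + 3 = 22
  USB stick 2: 12 + 2 + 2 + 2 + 2 = 20
  USB stick 3: 12 = 12
  USB stick 4: 12 = 12
Every load is within 22 GB, so 4 USB sticks suffice.

Yes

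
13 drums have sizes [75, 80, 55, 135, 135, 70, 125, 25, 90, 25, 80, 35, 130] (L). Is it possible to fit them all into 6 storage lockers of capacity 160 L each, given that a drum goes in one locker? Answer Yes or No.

Total = 1060 L; ⌈1060/160⌉ = 7.
At least 7 storage lockers are required, but only 6 are allowed.

No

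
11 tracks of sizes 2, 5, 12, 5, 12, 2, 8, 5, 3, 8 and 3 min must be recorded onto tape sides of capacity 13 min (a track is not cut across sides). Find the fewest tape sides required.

6

Total = 12 + 12 + 8 + 8 + 5 + 5 + 5 + 3 + 3 + 2 + 2 = 65 min.
Lower bound: ⌈65/13⌉ = 5 tape sides.
A packing using 6 tape sides:
  side 1: 12 = 12
  side 2: 12 = 12
  side 3: 8 + 5 = 13
  side 4: 8 + 5 = 13
  side 5: 5 + 3 + 3 + 2 = 13
  side 6: 2 = 2
No arrangement into 5 tape sides stays within capacity, so 6 is optimal.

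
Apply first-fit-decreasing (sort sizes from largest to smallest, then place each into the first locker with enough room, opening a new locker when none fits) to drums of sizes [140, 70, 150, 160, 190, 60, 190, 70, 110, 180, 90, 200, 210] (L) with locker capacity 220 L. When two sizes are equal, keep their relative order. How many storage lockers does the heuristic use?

9

Sorted descending: 210, 200, 190, 190, 180, 160, 150, 140, 110, 90, 70, 70, 60.
  210 → locker 1 (new)  [load 210/220]
  200 → locker 2 (new)  [load 200/220]
  190 → locker 3 (new)  [load 190/220]
  190 → locker 4 (new)  [load 190/220]
  180 → locker 5 (new)  [load 180/220]
  160 → locker 6 (new)  [load 160/220]
  150 → locker 7 (new)  [load 150/220]
  140 → locker 8 (new)  [load 140/220]
  110 → locker 9 (new)  [load 110/220]
  90 → locker 9  [load 200/220]
  70 → locker 7  [load 220/220]
  70 → locker 8  [load 210/220]
  60 → locker 6  [load 220/220]
9 storage lockers opened.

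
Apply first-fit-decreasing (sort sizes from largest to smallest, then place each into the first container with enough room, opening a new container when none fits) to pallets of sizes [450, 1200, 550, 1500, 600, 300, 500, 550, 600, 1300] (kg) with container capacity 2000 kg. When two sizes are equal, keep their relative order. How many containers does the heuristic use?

Sorted descending: 1500, 1300, 1200, 600, 600, 550, 550, 500, 450, 300.
  1500 → container 1 (new)  [load 1500/2000]
  1300 → container 2 (new)  [load 1300/2000]
  1200 → container 3 (new)  [load 1200/2000]
  600 → container 2  [load 1900/2000]
  600 → container 3  [load 1800/2000]
  550 → container 4 (new)  [load 550/2000]
  550 → container 4  [load 1100/2000]
  500 → container 1  [load 2000/2000]
  450 → container 4  [load 1550/2000]
  300 → container 4  [load 1850/2000]
4 containers opened.

4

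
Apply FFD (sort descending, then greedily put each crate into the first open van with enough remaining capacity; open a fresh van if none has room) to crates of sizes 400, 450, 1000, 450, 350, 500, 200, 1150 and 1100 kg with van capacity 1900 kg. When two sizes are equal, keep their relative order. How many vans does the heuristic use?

Sorted descending: 1150, 1100, 1000, 500, 450, 450, 400, 350, 200.
  1150 → van 1 (new)  [load 1150/1900]
  1100 → van 2 (new)  [load 1100/1900]
  1000 → van 3 (new)  [load 1000/1900]
  500 → van 1  [load 1650/1900]
  450 → van 2  [load 1550/1900]
  450 → van 3  [load 1450/1900]
  400 → van 3  [load 1850/1900]
  350 → van 2  [load 1900/1900]
  200 → van 1  [load 1850/1900]
3 vans opened.

3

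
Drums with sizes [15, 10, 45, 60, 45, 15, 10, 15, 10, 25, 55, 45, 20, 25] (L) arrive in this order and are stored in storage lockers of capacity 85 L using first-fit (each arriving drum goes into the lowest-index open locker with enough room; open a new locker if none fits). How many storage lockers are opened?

5

  15 → locker 1 (new)  [load 15/85]
  10 → locker 1  [load 25/85]
  45 → locker 1  [load 70/85]
  60 → locker 2 (new)  [load 60/85]
  45 → locker 3 (new)  [load 45/85]
  15 → locker 1  [load 85/85]
  10 → locker 2  [load 70/85]
  15 → locker 2  [load 85/85]
  10 → locker 3  [load 55/85]
  25 → locker 3  [load 80/85]
  55 → locker 4 (new)  [load 55/85]
  45 → locker 5 (new)  [load 45/85]
  20 → locker 4  [load 75/85]
  25 → locker 5  [load 70/85]
5 storage lockers opened.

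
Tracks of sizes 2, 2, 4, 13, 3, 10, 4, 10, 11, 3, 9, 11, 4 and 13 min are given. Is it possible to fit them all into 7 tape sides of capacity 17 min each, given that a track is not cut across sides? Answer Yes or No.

Yes

A valid assignment using 7 tape sides:
  side 1: 13 + 4 = 17
  side 2: 13 + 4 = 17
  side 3: 11 + 4 + 2 = 17
  side 4: 11 + 3 + 3 = 17
  side 5: 10 + 2 = 12
  side 6: 10 = 10
  side 7: 9 = 9
Every load is within 17 min, so 7 tape sides suffice.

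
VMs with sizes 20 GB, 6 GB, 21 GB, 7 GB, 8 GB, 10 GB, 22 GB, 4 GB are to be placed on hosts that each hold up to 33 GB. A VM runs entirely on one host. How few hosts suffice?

Total = 22 + 21 + 20 + 10 + 8 + 7 + 6 + 4 = 98 GB.
Lower bound: ⌈98/33⌉ = 3 hosts.
A packing using 3 hosts:
  host 1: 22 + 10 = 32
  host 2: 21 + 8 + 4 = 33
  host 3: 20 + 7 + 6 = 33
This matches the lower bound, so 3 is optimal.

3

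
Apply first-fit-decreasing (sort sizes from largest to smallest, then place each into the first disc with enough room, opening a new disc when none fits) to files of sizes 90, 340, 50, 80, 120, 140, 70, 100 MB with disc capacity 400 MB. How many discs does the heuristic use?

3

Sorted descending: 340, 140, 120, 100, 90, 80, 70, 50.
  340 → disc 1 (new)  [load 340/400]
  140 → disc 2 (new)  [load 140/400]
  120 → disc 2  [load 260/400]
  100 → disc 2  [load 360/400]
  90 → disc 3 (new)  [load 90/400]
  80 → disc 3  [load 170/400]
  70 → disc 3  [load 240/400]
  50 → disc 1  [load 390/400]
3 discs opened.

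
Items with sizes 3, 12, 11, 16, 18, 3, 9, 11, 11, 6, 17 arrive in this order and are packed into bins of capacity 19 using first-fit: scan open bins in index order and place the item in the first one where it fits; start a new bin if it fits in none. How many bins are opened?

  3 → bin 1 (new)  [load 3/19]
  12 → bin 1  [load 15/19]
  11 → bin 2 (new)  [load 11/19]
  16 → bin 3 (new)  [load 16/19]
  18 → bin 4 (new)  [load 18/19]
  3 → bin 1  [load 18/19]
  9 → bin 5 (new)  [load 9/19]
  11 → bin 6 (new)  [load 11/19]
  11 → bin 7 (new)  [load 11/19]
  6 → bin 2  [load 17/19]
  17 → bin 8 (new)  [load 17/19]
8 bins opened.

8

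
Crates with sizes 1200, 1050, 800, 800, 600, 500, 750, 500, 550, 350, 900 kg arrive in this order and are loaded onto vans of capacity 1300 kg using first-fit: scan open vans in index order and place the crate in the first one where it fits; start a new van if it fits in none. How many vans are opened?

7

  1200 → van 1 (new)  [load 1200/1300]
  1050 → van 2 (new)  [load 1050/1300]
  800 → van 3 (new)  [load 800/1300]
  800 → van 4 (new)  [load 800/1300]
  600 → van 5 (new)  [load 600/1300]
  500 → van 3  [load 1300/1300]
  750 → van 6 (new)  [load 750/1300]
  500 → van 4  [load 1300/1300]
  550 → van 5  [load 1150/1300]
  350 → van 6  [load 1100/1300]
  900 → van 7 (new)  [load 900/1300]
7 vans opened.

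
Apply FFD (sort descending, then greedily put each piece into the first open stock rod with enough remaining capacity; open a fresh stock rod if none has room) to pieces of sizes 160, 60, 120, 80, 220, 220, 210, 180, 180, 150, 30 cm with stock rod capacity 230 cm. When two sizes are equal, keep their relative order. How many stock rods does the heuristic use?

8

Sorted descending: 220, 220, 210, 180, 180, 160, 150, 120, 80, 60, 30.
  220 → stock rod 1 (new)  [load 220/230]
  220 → stock rod 2 (new)  [load 220/230]
  210 → stock rod 3 (new)  [load 210/230]
  180 → stock rod 4 (new)  [load 180/230]
  180 → stock rod 5 (new)  [load 180/230]
  160 → stock rod 6 (new)  [load 160/230]
  150 → stock rod 7 (new)  [load 150/230]
  120 → stock rod 8 (new)  [load 120/230]
  80 → stock rod 7  [load 230/230]
  60 → stock rod 6  [load 220/230]
  30 → stock rod 4  [load 210/230]
8 stock rods opened.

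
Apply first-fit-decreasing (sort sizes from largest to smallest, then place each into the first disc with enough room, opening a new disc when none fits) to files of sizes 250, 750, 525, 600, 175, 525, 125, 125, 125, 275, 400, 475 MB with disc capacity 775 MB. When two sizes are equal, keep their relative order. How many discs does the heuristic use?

Sorted descending: 750, 600, 525, 525, 475, 400, 275, 250, 175, 125, 125, 125.
  750 → disc 1 (new)  [load 750/775]
  600 → disc 2 (new)  [load 600/775]
  525 → disc 3 (new)  [load 525/775]
  525 → disc 4 (new)  [load 525/775]
  475 → disc 5 (new)  [load 475/775]
  400 → disc 6 (new)  [load 400/775]
  275 → disc 5  [load 750/775]
  250 → disc 3  [load 775/775]
  175 → disc 2  [load 775/775]
  125 → disc 4  [load 650/775]
  125 → disc 4  [load 775/775]
  125 → disc 6  [load 525/775]
6 discs opened.

6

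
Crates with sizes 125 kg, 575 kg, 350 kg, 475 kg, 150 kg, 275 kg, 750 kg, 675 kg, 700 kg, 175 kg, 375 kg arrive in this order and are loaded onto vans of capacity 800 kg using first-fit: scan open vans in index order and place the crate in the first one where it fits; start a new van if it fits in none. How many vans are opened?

  125 → van 1 (new)  [load 125/800]
  575 → van 1  [load 700/800]
  350 → van 2 (new)  [load 350/800]
  475 → van 3 (new)  [load 475/800]
  150 → van 2  [load 500/800]
  275 → van 2  [load 775/800]
  750 → van 4 (new)  [load 750/800]
  675 → van 5 (new)  [load 675/800]
  700 → van 6 (new)  [load 700/800]
  175 → van 3  [load 650/800]
  375 → van 7 (new)  [load 375/800]
7 vans opened.

7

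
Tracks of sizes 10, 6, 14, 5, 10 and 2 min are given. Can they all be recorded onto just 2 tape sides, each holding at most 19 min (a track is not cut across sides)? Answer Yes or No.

No

Total = 47 min; ⌈47/19⌉ = 3.
At least 3 tape sides are required, but only 2 are allowed.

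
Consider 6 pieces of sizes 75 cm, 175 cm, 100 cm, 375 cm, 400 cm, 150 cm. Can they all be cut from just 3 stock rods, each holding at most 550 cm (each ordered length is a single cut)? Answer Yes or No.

Yes

A valid assignment using 3 stock rods:
  stock rod 1: 400 + 150 = 550
  stock rod 2: 375 + 175 = 550
  stock rod 3: 100 + 75 = 175
Every load is within 550 cm, so 3 stock rods suffice.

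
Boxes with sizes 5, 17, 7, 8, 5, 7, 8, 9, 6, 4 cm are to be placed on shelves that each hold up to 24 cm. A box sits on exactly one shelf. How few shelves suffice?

4

Total = 17 + 9 + 8 + 8 + 7 + 7 + 6 + 5 + 5 + 4 = 76 cm.
Lower bound: ⌈76/24⌉ = 4 shelves.
A packing using 4 shelves:
  shelf 1: 17 + 7 = 24
  shelf 2: 9 + 8 + 7 = 24
  shelf 3: 8 + 6 + 5 + 5 = 24
  shelf 4: 4 = 4
This matches the lower bound, so 4 is optimal.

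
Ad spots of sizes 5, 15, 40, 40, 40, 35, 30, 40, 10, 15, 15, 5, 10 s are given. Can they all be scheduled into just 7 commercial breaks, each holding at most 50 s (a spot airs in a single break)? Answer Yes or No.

Yes

A valid assignment using 7 commercial breaks:
  break 1: 40 + 10 = 50
  break 2: 40 + 10 = 50
  break 3: 40 + 5 + 5 = 50
  break 4: 40 = 40
  break 5: 35 + 15 = 50
  break 6: 30 + 15 = 45
  break 7: 15 = 15
Every load is within 50 s, so 7 commercial breaks suffice.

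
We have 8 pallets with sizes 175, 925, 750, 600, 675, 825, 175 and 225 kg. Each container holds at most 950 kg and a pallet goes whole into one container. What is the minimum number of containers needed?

Total = 925 + 825 + 750 + 675 + 600 + 225 + 175 + 175 = 4350 kg.
Lower bound: ⌈4350/950⌉ = 5 containers.
A packing using 5 containers:
  container 1: 925 = 925
  container 2: 825 = 825
  container 3: 750 + 175 = 925
  container 4: 675 + 225 = 900
  container 5: 600 + 175 = 775
This matches the lower bound, so 5 is optimal.

5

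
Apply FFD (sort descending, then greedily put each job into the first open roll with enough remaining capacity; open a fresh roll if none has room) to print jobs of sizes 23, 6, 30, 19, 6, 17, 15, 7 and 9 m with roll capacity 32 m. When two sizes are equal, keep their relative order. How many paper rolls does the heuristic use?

Sorted descending: 30, 23, 19, 17, 15, 9, 7, 6, 6.
  30 → roll 1 (new)  [load 30/32]
  23 → roll 2 (new)  [load 23/32]
  19 → roll 3 (new)  [load 19/32]
  17 → roll 4 (new)  [load 17/32]
  15 → roll 4  [load 32/32]
  9 → roll 2  [load 32/32]
  7 → roll 3  [load 26/32]
  6 → roll 3  [load 32/32]
  6 → roll 5 (new)  [load 6/32]
5 paper rolls opened.

5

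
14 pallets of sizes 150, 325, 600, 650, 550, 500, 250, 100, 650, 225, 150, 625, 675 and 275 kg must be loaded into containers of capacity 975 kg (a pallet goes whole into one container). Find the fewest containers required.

Total = 675 + 650 + 650 + 625 + 600 + 550 + 500 + 325 + 275 + 250 + 225 + 150 + 150 + 100 = 5725 kg.
Lower bound: ⌈5725/975⌉ = 6 containers.
Also, 7 pallets each exceed 975/2 kg, and no two of those can share a container, so at least 7 containers are needed.
A packing using 7 containers:
  container 1: 675 + 275 = 950
  container 2: 650 + 325 = 975
  container 3: 650 + 250 = 900
  container 4: 625 + 225 + 100 = 950
  container 5: 600 + 150 + 150 = 900
  container 6: 550 = 550
  container 7: 500 = 500
This matches the lower bound, so 7 is optimal.

7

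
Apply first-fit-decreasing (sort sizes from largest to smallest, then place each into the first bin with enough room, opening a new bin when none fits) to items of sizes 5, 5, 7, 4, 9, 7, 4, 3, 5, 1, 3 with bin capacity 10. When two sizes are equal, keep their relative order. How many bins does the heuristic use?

6

Sorted descending: 9, 7, 7, 5, 5, 5, 4, 4, 3, 3, 1.
  9 → bin 1 (new)  [load 9/10]
  7 → bin 2 (new)  [load 7/10]
  7 → bin 3 (new)  [load 7/10]
  5 → bin 4 (new)  [load 5/10]
  5 → bin 4  [load 10/10]
  5 → bin 5 (new)  [load 5/10]
  4 → bin 5  [load 9/10]
  4 → bin 6 (new)  [load 4/10]
  3 → bin 2  [load 10/10]
  3 → bin 3  [load 10/10]
  1 → bin 1  [load 10/10]
6 bins opened.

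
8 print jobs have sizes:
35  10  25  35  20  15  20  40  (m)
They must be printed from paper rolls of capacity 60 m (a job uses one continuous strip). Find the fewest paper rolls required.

Total = 40 + 35 + 35 + 25 + 20 + 20 + 15 + 10 = 200 m.
Lower bound: ⌈200/60⌉ = 4 paper rolls.
A packing using 4 paper rolls:
  roll 1: 40 + 20 = 60
  roll 2: 35 + 25 = 60
  roll 3: 35 + 20 = 55
  roll 4: 15 + 10 = 25
This matches the lower bound, so 4 is optimal.

4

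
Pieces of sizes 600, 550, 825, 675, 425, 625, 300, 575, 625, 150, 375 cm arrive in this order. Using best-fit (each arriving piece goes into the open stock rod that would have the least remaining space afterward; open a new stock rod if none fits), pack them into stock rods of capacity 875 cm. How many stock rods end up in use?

  600 → stock rod 1 (new)  [load 600/875]
  550 → stock rod 2 (new)  [load 550/875]
  825 → stock rod 3 (new)  [load 825/875]
  675 → stock rod 4 (new)  [load 675/875]
  425 → stock rod 5 (new)  [load 425/875]
  625 → stock rod 6 (new)  [load 625/875]
  300 → stock rod 2  [load 850/875]
  575 → stock rod 7 (new)  [load 575/875]
  625 → stock rod 8 (new)  [load 625/875]
  150 → stock rod 4  [load 825/875]
  375 → stock rod 5  [load 800/875]
8 stock rods opened.

8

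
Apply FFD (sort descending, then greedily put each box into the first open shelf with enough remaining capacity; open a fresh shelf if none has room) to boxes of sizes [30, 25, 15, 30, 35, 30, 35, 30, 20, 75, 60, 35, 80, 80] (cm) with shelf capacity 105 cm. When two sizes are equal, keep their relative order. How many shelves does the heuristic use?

Sorted descending: 80, 80, 75, 60, 35, 35, 35, 30, 30, 30, 30, 25, 20, 15.
  80 → shelf 1 (new)  [load 80/105]
  80 → shelf 2 (new)  [load 80/105]
  75 → shelf 3 (new)  [load 75/105]
  60 → shelf 4 (new)  [load 60/105]
  35 → shelf 4  [load 95/105]
  35 → shelf 5 (new)  [load 35/105]
  35 → shelf 5  [load 70/105]
  30 → shelf 3  [load 105/105]
  30 → shelf 5  [load 100/105]
  30 → shelf 6 (new)  [load 30/105]
  30 → shelf 6  [load 60/105]
  25 → shelf 1  [load 105/105]
  20 → shelf 2  [load 100/105]
  15 → shelf 6  [load 75/105]
6 shelves opened.

6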